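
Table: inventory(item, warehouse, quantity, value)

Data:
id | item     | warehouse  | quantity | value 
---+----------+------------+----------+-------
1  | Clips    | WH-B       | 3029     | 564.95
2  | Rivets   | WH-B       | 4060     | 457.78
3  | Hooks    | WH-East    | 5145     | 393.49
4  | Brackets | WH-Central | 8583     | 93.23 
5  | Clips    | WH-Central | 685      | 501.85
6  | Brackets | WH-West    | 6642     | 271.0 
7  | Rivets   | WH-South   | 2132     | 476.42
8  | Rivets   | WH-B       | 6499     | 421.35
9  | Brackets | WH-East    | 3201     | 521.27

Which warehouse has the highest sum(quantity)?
SELECT warehouse, SUM(quantity) as val
FROM inventory
GROUP BY warehouse
ORDER BY val DESC
LIMIT 1

Result: WH-B with sum(quantity) = 13588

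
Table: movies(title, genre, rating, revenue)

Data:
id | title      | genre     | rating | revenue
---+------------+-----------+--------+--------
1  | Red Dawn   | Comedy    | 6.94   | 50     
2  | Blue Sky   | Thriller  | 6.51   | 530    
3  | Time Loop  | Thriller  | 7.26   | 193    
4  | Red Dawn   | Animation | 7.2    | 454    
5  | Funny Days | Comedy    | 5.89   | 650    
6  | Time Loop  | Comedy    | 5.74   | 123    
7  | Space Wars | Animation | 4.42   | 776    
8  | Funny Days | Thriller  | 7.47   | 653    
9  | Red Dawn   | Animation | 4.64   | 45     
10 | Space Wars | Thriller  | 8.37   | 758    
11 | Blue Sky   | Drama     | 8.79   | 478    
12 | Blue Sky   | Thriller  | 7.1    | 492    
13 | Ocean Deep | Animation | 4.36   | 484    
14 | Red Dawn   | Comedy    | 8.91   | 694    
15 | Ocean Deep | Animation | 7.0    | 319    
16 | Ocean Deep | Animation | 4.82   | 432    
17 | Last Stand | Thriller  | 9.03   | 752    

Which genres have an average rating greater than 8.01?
SELECT genre, AVG(rating)
FROM movies
GROUP BY genre
HAVING AVG(rating) > 8.01

Result:
  Drama: avg=8.79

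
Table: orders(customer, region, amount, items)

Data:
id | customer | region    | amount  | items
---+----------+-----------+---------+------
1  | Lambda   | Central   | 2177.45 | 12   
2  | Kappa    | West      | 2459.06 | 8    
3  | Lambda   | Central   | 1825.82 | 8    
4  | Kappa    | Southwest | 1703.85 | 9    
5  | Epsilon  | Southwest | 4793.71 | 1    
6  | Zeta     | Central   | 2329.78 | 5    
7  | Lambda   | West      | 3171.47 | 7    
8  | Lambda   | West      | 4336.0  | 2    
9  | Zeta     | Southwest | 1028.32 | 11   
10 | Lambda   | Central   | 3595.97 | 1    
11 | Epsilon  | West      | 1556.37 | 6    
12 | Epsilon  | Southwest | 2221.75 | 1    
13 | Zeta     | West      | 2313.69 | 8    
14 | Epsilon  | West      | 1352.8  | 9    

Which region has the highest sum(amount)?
SELECT region, SUM(amount) as val
FROM orders
GROUP BY region
ORDER BY val DESC
LIMIT 1

Result: West with sum(amount) = 15189.39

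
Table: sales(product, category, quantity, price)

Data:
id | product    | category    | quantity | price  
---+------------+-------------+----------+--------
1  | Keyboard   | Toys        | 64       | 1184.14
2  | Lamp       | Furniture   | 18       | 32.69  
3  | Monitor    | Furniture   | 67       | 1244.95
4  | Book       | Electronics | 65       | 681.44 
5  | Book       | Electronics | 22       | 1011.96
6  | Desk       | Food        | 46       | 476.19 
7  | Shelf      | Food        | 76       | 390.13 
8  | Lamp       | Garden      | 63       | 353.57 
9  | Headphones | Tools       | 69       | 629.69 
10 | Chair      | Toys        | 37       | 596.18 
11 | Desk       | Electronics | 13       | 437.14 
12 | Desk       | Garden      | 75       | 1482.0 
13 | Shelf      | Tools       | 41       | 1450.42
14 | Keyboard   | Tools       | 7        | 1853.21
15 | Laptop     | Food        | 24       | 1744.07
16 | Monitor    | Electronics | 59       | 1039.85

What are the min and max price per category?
SELECT category, MIN(price), MAX(price)
FROM sales
GROUP BY category

Result:
  Electronics: min=437.14, max=1039.85
  Food: min=390.13, max=1744.07
  Furniture: min=32.69, max=1244.95
  Garden: min=353.57, max=1482.00
  Tools: min=629.69, max=1853.21
  Toys: min=596.18, max=1184.14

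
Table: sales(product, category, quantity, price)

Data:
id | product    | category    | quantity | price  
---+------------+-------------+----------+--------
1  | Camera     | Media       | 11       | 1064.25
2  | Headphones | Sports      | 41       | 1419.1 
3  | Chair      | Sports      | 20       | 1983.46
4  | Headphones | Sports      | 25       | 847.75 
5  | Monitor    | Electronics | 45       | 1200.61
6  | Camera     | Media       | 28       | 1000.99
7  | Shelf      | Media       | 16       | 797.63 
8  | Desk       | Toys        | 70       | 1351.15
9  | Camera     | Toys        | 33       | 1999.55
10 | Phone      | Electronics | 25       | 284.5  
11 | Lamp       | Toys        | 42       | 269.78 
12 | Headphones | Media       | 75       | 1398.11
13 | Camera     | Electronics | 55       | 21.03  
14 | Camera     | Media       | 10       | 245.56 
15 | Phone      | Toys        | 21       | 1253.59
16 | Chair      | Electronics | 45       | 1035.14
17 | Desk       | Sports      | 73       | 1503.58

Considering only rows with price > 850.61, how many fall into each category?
SELECT category, COUNT(*)
FROM sales
WHERE price > 850.61
GROUP BY category

Note: WHERE filters rows before grouping.

Result:
  Electronics: 2
  Media: 3
  Sports: 3
  Toys: 3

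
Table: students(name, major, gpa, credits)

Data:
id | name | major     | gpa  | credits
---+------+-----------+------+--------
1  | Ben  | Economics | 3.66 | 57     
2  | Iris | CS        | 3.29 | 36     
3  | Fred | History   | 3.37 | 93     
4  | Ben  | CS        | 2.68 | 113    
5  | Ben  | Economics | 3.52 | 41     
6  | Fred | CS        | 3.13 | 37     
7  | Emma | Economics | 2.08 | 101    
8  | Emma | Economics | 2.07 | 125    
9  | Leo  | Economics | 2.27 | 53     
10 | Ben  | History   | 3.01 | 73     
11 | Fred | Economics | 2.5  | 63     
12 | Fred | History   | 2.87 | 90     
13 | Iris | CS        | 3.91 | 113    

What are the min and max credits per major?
SELECT major, MIN(credits), MAX(credits)
FROM students
GROUP BY major

Result:
  CS: min=36, max=113
  Economics: min=41, max=125
  History: min=73, max=93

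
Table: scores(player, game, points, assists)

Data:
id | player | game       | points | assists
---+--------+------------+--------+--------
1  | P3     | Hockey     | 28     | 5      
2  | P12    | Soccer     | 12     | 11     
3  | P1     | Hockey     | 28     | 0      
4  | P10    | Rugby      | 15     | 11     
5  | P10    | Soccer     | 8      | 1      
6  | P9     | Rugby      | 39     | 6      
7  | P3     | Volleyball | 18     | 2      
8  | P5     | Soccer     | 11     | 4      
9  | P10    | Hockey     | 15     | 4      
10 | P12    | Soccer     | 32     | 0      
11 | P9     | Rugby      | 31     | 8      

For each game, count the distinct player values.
SELECT game, COUNT(DISTINCT player)
FROM scores
GROUP BY game

Result:
  Hockey: 3 distinct
  Rugby: 2 distinct
  Soccer: 3 distinct
  Volleyball: 1 distinct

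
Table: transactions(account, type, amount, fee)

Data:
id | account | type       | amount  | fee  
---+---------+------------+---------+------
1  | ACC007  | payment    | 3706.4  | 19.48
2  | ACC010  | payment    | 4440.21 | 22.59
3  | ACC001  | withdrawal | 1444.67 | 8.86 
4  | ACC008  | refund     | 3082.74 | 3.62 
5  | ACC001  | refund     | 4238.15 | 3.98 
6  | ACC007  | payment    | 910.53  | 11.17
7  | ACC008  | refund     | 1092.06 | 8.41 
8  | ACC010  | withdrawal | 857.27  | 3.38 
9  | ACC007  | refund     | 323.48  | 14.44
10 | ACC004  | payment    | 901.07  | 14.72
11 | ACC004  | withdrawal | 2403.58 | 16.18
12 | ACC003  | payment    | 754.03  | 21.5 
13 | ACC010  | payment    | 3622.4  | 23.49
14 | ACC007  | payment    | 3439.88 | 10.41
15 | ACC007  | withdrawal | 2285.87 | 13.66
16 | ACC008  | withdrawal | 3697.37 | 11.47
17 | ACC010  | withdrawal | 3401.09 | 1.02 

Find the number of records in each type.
SELECT type, COUNT(*) as count
FROM transactions
GROUP BY type

Result:
  payment: 7
  refund: 4
  withdrawal: 6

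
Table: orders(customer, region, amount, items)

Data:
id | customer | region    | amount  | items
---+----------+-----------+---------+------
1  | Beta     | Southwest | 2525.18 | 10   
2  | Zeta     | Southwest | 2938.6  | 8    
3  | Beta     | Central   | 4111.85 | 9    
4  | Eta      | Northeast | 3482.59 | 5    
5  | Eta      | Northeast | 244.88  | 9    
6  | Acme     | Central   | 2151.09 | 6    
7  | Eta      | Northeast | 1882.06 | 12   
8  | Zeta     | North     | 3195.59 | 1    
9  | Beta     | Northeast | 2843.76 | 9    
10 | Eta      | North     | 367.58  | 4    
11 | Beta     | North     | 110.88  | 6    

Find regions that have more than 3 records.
SELECT region, COUNT(*) as cnt
FROM orders
GROUP BY region
HAVING COUNT(*) > 3

Result:
  Northeast: 4

Note: HAVING filters groups after aggregation, WHERE filters rows before.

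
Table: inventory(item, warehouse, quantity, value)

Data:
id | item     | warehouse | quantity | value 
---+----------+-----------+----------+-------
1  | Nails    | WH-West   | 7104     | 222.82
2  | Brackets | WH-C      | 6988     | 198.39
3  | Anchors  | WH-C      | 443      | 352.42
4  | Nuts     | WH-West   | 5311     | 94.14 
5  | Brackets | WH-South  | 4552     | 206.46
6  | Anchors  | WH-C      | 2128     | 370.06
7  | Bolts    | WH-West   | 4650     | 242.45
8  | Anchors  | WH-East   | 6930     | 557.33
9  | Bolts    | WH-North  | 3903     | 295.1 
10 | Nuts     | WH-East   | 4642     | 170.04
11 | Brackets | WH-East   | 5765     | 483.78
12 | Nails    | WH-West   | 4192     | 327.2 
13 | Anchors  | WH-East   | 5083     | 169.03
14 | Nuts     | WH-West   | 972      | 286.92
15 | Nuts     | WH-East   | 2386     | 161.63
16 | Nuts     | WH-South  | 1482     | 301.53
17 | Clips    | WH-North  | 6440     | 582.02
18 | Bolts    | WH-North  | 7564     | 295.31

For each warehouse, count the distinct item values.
SELECT warehouse, COUNT(DISTINCT item)
FROM inventory
GROUP BY warehouse

Result:
  WH-C: 2 distinct
  WH-East: 3 distinct
  WH-North: 2 distinct
  WH-South: 2 distinct
  WH-West: 3 distinct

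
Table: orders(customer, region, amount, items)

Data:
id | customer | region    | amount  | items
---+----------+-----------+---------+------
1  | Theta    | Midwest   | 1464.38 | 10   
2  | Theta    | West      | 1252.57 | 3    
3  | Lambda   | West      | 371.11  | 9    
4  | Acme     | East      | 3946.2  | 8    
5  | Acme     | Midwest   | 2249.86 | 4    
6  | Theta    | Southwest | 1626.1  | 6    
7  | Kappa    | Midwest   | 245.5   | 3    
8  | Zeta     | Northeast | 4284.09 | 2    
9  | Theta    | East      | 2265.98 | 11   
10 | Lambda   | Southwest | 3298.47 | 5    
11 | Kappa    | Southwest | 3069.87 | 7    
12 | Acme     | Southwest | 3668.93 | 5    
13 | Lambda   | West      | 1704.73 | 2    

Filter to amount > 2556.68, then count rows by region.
SELECT region, COUNT(*)
FROM orders
WHERE amount > 2556.68
GROUP BY region

Note: WHERE filters rows before grouping.

Result:
  East: 1
  Northeast: 1
  Southwest: 3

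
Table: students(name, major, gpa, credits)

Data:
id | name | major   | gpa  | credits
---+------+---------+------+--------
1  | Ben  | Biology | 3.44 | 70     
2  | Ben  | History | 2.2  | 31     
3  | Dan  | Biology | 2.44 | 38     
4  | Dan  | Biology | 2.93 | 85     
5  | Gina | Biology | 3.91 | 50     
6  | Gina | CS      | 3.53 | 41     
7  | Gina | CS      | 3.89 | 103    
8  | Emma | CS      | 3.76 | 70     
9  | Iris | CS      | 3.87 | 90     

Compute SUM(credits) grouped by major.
SELECT major, SUM(credits) as result
FROM students
GROUP BY major

Result:
  Biology: 243
  CS: 304
  History: 31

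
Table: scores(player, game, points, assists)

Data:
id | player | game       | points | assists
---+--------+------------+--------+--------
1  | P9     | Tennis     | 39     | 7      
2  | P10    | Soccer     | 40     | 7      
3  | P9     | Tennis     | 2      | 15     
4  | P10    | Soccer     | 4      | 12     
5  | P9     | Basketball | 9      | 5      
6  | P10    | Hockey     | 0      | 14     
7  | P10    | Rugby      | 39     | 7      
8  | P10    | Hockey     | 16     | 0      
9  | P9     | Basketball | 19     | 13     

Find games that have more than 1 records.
SELECT game, COUNT(*) as cnt
FROM scores
GROUP BY game
HAVING COUNT(*) > 1

Result:
  Basketball: 2
  Hockey: 2
  Soccer: 2
  Tennis: 2

Note: HAVING filters groups after aggregation, WHERE filters rows before.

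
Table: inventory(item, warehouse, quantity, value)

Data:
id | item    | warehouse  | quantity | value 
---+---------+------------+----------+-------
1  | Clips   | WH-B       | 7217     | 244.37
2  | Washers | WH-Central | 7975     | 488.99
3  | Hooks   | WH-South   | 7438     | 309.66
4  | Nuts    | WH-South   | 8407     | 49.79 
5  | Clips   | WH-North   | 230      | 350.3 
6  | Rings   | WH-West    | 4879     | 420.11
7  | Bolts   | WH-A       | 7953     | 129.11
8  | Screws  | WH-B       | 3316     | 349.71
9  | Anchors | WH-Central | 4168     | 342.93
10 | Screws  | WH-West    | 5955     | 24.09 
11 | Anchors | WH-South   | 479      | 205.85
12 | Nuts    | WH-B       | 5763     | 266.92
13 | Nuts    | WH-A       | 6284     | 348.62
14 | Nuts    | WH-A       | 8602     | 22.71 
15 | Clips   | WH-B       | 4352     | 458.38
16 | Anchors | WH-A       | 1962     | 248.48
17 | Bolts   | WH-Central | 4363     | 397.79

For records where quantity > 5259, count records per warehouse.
SELECT warehouse, COUNT(*)
FROM inventory
WHERE quantity > 5259
GROUP BY warehouse

Note: WHERE filters rows before grouping.

Result:
  WH-A: 3
  WH-B: 2
  WH-Central: 1
  WH-South: 2
  WH-West: 1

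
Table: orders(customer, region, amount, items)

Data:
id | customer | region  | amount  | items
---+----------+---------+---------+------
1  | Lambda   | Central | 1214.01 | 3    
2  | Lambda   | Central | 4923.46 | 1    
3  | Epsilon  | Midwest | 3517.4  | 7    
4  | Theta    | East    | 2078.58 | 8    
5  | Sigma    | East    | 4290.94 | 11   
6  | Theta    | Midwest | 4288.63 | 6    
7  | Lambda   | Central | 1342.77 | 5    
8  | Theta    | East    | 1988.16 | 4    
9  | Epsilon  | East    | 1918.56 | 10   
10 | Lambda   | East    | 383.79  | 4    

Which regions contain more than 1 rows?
SELECT region, COUNT(*) as cnt
FROM orders
GROUP BY region
HAVING COUNT(*) > 1

Result:
  Central: 3
  East: 5
  Midwest: 2

Note: HAVING filters groups after aggregation, WHERE filters rows before.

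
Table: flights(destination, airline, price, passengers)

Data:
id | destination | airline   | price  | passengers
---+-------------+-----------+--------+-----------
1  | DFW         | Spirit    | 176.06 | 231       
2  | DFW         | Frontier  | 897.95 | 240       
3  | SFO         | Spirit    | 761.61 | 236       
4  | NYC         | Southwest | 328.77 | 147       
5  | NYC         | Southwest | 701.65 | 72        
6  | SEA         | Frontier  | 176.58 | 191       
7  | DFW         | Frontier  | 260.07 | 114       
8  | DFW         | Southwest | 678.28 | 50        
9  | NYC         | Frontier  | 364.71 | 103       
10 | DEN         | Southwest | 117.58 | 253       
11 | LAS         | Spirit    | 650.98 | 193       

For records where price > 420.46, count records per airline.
SELECT airline, COUNT(*)
FROM flights
WHERE price > 420.46
GROUP BY airline

Note: WHERE filters rows before grouping.

Result:
  Frontier: 1
  Southwest: 2
  Spirit: 2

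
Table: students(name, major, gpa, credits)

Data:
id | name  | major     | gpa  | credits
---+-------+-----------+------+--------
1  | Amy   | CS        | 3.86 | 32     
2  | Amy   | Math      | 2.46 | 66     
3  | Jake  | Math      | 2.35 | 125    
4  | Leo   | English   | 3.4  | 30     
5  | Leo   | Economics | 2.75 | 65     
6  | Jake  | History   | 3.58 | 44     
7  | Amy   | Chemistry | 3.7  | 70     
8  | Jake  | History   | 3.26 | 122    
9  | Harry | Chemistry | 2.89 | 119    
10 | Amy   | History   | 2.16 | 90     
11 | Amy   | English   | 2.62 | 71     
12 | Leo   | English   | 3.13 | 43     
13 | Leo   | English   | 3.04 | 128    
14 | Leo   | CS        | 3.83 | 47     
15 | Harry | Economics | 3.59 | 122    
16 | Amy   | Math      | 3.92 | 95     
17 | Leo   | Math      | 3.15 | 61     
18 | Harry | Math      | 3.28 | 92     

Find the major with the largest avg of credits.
SELECT major, AVG(credits) as val
FROM students
GROUP BY major
ORDER BY val DESC
LIMIT 1

Result: Chemistry with avg(credits) = 94.50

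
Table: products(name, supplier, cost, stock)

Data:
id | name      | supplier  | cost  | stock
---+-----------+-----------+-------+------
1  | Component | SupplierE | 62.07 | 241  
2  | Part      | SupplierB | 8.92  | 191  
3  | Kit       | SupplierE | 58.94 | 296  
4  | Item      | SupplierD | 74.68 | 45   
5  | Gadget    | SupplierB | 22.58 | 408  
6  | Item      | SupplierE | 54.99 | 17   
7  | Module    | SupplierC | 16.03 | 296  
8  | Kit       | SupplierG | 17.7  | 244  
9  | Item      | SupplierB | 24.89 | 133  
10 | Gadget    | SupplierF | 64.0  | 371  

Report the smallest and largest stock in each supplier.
SELECT supplier, MIN(stock), MAX(stock)
FROM products
GROUP BY supplier

Result:
  SupplierB: min=133, max=408
  SupplierC: min=296, max=296
  SupplierD: min=45, max=45
  SupplierE: min=17, max=296
  SupplierF: min=371, max=371
  SupplierG: min=244, max=244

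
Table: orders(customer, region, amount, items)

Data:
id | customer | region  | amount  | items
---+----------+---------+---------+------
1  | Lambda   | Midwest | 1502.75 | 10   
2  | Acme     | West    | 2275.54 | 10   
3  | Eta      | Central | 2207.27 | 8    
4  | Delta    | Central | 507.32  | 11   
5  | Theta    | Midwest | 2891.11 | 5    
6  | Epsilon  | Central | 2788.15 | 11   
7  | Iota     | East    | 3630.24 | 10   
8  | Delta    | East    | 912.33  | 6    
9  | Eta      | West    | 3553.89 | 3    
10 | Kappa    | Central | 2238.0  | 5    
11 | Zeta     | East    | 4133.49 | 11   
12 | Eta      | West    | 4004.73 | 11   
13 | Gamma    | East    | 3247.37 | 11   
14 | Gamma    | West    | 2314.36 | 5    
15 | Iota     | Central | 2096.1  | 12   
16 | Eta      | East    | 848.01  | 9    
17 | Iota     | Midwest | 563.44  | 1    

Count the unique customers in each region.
SELECT region, COUNT(DISTINCT customer)
FROM orders
GROUP BY region

Result:
  Central: 5 distinct
  East: 5 distinct
  Midwest: 3 distinct
  West: 3 distinct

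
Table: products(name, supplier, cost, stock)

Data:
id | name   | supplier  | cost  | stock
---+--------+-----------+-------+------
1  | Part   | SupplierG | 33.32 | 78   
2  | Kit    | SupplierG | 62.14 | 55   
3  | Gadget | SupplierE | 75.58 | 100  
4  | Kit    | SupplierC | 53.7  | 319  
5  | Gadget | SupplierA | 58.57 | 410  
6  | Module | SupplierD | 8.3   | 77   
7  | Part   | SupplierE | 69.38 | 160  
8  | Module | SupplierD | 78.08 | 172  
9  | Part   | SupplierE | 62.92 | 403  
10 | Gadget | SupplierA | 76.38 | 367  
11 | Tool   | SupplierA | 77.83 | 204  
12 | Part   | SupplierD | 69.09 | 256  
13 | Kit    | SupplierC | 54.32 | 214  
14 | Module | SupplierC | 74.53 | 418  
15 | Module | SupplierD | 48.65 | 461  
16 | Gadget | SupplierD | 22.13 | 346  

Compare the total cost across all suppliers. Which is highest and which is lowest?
SELECT supplier, SUM(cost)
FROM products
GROUP BY supplier
ORDER BY SUM(cost)

All groups:
  SupplierG: 95.46
  SupplierC: 182.55
  SupplierE: 207.88
  SupplierA: 212.78
  SupplierD: 226.25

Highest: SupplierD (226.25)
Lowest: SupplierG (95.46)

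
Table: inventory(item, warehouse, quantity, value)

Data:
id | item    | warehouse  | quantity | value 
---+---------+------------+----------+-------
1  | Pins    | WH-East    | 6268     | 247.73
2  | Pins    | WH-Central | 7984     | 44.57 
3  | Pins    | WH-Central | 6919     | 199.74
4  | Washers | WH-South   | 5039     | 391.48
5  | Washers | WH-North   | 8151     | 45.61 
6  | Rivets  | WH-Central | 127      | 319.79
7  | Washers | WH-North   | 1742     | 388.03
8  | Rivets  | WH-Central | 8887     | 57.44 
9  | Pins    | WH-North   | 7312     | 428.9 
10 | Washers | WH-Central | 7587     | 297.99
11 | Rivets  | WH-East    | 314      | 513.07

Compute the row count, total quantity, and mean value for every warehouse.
SELECT warehouse,
       COUNT(*) as cnt,
       SUM(quantity) as total_quantity,
       AVG(value) as avg_value
FROM inventory
GROUP BY warehouse

Result:
  WH-Central: 5 records, 31504 total quantity, 183.91 avg value
  WH-East: 2 records, 6582 total quantity, 380.40 avg value
  WH-North: 3 records, 17205 total quantity, 287.51 avg value
  WH-South: 1 records, 5039 total quantity, 391.48 avg value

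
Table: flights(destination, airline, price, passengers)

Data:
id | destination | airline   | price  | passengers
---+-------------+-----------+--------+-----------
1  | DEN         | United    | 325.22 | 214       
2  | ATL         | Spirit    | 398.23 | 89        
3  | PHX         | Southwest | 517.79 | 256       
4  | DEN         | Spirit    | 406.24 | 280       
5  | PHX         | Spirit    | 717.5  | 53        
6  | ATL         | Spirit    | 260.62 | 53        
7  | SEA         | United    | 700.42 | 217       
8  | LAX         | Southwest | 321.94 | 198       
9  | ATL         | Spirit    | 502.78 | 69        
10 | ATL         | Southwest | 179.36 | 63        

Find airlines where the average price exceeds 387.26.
SELECT airline, AVG(price)
FROM flights
GROUP BY airline
HAVING AVG(price) > 387.26

Result:
  Spirit: avg=457.07
  United: avg=512.82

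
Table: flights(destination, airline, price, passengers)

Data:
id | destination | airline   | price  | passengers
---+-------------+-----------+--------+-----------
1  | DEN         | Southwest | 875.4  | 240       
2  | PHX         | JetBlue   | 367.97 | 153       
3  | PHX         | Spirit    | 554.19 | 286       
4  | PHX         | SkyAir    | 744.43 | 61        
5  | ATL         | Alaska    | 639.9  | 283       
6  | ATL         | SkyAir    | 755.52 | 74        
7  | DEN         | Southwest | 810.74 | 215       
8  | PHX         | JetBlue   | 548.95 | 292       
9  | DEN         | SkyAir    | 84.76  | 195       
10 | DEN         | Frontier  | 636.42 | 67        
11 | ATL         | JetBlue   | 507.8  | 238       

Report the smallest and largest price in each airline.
SELECT airline, MIN(price), MAX(price)
FROM flights
GROUP BY airline

Result:
  Alaska: min=639.90, max=639.90
  Frontier: min=636.42, max=636.42
  JetBlue: min=367.97, max=548.95
  SkyAir: min=84.76, max=755.52
  Southwest: min=810.74, max=875.40
  Spirit: min=554.19, max=554.19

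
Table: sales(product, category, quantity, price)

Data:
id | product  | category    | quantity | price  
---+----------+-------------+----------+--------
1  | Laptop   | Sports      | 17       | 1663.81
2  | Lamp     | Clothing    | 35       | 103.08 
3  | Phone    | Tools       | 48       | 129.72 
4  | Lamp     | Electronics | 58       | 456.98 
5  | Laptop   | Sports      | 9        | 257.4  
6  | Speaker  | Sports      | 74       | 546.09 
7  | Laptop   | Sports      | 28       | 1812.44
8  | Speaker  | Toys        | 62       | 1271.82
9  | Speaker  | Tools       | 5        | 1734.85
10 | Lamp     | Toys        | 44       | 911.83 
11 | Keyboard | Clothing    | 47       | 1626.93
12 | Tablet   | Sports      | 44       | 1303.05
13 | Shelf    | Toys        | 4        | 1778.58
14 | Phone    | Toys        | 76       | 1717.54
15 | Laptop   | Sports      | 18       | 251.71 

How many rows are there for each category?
SELECT category, COUNT(*) as count
FROM sales
GROUP BY category

Result:
  Clothing: 2
  Electronics: 1
  Sports: 6
  Tools: 2
  Toys: 4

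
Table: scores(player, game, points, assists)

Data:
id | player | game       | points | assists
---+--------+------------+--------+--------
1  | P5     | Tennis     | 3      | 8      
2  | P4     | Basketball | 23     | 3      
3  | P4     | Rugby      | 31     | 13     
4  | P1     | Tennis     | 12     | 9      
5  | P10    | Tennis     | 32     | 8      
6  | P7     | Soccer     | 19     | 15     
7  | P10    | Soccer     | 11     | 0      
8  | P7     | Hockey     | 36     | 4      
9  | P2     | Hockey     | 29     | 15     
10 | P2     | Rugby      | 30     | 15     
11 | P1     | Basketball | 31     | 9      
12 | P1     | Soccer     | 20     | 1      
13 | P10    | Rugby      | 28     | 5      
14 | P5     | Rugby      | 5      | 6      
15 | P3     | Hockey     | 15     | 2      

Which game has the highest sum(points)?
SELECT game, SUM(points) as val
FROM scores
GROUP BY game
ORDER BY val DESC
LIMIT 1

Result: Rugby with sum(points) = 94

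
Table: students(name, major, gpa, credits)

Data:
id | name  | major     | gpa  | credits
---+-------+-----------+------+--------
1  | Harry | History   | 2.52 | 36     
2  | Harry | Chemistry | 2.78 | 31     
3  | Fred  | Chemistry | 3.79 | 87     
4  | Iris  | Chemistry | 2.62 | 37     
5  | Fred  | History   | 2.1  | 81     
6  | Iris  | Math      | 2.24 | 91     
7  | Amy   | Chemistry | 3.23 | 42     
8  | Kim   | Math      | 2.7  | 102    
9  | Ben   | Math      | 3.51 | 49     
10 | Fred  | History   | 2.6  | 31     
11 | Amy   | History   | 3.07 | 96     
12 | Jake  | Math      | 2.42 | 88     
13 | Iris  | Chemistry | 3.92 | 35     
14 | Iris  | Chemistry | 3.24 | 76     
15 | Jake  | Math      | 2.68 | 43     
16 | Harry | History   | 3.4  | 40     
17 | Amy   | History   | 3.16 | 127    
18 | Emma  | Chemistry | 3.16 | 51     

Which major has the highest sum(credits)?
SELECT major, SUM(credits) as val
FROM students
GROUP BY major
ORDER BY val DESC
LIMIT 1

Result: History with sum(credits) = 411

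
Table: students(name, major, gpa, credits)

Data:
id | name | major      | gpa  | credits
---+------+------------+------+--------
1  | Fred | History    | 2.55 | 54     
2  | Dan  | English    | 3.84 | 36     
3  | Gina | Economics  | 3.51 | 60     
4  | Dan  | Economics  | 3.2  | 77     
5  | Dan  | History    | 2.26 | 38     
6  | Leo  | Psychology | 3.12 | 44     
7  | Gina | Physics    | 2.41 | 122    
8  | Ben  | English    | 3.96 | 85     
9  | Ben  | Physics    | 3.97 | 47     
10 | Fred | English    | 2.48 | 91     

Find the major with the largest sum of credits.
SELECT major, SUM(credits) as val
FROM students
GROUP BY major
ORDER BY val DESC
LIMIT 1

Result: English with sum(credits) = 212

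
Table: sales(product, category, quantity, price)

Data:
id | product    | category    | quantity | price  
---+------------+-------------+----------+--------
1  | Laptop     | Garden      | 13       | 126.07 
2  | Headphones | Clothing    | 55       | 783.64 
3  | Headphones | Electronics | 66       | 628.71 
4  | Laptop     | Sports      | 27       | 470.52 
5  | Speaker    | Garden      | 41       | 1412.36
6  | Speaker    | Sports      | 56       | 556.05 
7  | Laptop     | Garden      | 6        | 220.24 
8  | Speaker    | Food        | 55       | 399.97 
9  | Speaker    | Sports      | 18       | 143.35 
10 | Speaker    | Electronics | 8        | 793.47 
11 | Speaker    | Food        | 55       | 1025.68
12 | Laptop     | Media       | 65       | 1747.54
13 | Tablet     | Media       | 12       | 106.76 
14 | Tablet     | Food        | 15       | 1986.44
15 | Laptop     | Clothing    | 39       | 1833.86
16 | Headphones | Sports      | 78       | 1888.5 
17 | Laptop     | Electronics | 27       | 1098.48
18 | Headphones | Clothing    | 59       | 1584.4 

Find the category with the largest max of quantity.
SELECT category, MAX(quantity) as val
FROM sales
GROUP BY category
ORDER BY val DESC
LIMIT 1

Result: Sports with max(quantity) = 78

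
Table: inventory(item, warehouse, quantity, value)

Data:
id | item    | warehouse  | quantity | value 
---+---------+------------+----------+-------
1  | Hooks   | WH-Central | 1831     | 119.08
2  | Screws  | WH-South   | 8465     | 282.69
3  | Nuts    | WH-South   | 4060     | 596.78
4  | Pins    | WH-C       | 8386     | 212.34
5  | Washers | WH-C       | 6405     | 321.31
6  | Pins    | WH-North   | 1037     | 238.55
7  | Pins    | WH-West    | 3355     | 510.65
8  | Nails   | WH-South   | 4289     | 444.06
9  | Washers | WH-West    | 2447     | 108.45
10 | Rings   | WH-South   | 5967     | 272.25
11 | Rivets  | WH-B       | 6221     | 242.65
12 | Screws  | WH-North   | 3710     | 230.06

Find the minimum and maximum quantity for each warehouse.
SELECT warehouse, MIN(quantity), MAX(quantity)
FROM inventory
GROUP BY warehouse

Result:
  WH-B: min=6221, max=6221
  WH-C: min=6405, max=8386
  WH-Central: min=1831, max=1831
  WH-North: min=1037, max=3710
  WH-South: min=4060, max=8465
  WH-West: min=2447, max=3355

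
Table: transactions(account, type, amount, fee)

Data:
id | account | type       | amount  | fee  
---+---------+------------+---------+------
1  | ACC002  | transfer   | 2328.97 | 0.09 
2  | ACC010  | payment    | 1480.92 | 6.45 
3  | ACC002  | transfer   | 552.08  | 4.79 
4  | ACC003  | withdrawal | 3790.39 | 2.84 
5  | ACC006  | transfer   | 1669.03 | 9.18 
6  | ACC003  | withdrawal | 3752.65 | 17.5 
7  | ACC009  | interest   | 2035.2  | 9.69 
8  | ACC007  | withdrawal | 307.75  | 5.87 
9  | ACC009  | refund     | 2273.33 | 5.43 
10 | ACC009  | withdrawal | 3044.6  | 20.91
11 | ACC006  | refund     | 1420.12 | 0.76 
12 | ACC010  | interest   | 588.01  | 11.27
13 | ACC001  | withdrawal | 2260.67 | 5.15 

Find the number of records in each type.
SELECT type, COUNT(*) as count
FROM transactions
GROUP BY type

Result:
  interest: 2
  payment: 1
  refund: 2
  transfer: 3
  withdrawal: 5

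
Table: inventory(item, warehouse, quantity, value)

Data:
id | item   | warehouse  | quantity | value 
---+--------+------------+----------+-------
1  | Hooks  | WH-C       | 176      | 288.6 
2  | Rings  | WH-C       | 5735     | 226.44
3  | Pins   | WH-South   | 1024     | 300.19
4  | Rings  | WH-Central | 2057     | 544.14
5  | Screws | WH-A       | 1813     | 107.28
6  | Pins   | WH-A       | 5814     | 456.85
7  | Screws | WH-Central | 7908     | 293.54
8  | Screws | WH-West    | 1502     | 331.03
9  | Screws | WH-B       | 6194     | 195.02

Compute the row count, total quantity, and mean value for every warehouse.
SELECT warehouse,
       COUNT(*) as cnt,
       SUM(quantity) as total_quantity,
       AVG(value) as avg_value
FROM inventory
GROUP BY warehouse

Result:
  WH-A: 2 records, 7627 total quantity, 282.07 avg value
  WH-B: 1 records, 6194 total quantity, 195.02 avg value
  WH-C: 2 records, 5911 total quantity, 257.52 avg value
  WH-Central: 2 records, 9965 total quantity, 418.84 avg value
  WH-South: 1 records, 1024 total quantity, 300.19 avg value
  WH-West: 1 records, 1502 total quantity, 331.03 avg value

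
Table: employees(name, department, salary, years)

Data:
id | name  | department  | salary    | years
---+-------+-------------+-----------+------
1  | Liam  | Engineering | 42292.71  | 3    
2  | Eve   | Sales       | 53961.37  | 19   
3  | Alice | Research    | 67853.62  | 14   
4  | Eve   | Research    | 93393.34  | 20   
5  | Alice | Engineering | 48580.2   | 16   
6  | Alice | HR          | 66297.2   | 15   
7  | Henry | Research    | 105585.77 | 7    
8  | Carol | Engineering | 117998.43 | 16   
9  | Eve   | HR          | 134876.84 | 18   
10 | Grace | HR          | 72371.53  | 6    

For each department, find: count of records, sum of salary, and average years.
SELECT department,
       COUNT(*) as cnt,
       SUM(salary) as total_salary,
       AVG(years) as avg_years
FROM employees
GROUP BY department

Result:
  Engineering: 3 records, 208871.34 total salary, 11.67 avg years
  HR: 3 records, 273545.57 total salary, 13.00 avg years
  Research: 3 records, 266832.73 total salary, 13.67 avg years
  Sales: 1 records, 53961.37 total salary, 19.00 avg years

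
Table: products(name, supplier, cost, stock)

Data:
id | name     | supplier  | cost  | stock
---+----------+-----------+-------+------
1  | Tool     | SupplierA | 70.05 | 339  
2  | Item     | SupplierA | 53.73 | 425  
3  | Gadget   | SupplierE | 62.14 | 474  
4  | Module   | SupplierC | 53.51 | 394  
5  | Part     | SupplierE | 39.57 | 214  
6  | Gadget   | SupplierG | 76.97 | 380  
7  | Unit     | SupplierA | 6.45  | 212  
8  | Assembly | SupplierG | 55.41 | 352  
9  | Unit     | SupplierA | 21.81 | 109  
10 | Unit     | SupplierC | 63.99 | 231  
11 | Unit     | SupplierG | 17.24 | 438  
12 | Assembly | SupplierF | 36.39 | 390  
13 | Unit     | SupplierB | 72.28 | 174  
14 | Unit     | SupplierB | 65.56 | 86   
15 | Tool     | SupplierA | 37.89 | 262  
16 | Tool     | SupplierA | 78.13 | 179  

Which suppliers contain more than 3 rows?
SELECT supplier, COUNT(*) as cnt
FROM products
GROUP BY supplier
HAVING COUNT(*) > 3

Result:
  SupplierA: 6

Note: HAVING filters groups after aggregation, WHERE filters rows before.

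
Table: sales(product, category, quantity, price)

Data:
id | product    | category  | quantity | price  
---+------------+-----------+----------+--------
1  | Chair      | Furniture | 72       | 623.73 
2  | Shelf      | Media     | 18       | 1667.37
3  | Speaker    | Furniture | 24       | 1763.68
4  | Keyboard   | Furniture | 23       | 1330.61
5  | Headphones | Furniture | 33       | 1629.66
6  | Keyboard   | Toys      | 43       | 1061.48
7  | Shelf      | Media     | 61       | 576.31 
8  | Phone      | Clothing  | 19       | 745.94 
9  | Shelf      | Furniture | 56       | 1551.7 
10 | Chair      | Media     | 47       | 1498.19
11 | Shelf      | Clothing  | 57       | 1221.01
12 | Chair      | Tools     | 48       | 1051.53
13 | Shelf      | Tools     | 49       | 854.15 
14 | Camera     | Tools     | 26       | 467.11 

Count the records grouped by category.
SELECT category, COUNT(*) as count
FROM sales
GROUP BY category

Result:
  Clothing: 2
  Furniture: 5
  Media: 3
  Tools: 3
  Toys: 1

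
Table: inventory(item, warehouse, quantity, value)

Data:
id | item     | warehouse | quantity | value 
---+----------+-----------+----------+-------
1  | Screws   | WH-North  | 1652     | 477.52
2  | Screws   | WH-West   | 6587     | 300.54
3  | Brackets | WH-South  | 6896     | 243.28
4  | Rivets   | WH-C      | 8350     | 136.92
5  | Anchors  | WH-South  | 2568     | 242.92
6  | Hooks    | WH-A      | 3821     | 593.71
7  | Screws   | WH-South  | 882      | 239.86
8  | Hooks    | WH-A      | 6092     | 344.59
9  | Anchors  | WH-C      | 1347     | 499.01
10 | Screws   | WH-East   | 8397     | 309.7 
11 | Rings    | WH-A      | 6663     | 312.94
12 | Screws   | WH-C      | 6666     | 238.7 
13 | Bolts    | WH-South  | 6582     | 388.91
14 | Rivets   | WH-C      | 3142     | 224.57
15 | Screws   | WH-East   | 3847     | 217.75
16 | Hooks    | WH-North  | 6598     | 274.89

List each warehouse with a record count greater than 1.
SELECT warehouse, COUNT(*) as cnt
FROM inventory
GROUP BY warehouse
HAVING COUNT(*) > 1

Result:
  WH-A: 3
  WH-C: 4
  WH-East: 2
  WH-North: 2
  WH-South: 4

Note: HAVING filters groups after aggregation, WHERE filters rows before.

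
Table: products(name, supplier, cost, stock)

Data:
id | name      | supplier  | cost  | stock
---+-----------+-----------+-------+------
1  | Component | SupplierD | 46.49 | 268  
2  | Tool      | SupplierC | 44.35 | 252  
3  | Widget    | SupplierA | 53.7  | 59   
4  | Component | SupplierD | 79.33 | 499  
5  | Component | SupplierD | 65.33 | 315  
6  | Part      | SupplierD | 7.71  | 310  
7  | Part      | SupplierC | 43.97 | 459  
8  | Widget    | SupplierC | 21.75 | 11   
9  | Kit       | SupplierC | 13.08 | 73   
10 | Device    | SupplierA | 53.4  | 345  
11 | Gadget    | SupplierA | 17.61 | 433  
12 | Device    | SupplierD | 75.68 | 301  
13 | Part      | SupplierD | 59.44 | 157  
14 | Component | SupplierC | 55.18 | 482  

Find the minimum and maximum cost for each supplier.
SELECT supplier, MIN(cost), MAX(cost)
FROM products
GROUP BY supplier

Result:
  SupplierA: min=17.61, max=53.70
  SupplierC: min=13.08, max=55.18
  SupplierD: min=7.71, max=79.33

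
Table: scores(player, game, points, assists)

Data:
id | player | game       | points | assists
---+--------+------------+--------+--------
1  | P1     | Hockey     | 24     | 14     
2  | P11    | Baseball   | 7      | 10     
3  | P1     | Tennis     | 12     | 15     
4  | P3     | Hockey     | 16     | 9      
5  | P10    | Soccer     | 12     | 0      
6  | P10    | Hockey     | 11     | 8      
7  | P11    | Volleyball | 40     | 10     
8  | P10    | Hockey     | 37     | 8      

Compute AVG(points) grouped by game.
SELECT game, AVG(points) as result
FROM scores
GROUP BY game

Result:
  Baseball: 7.00
  Hockey: 22.00
  Soccer: 12.00
  Tennis: 12.00
  Volleyball: 40.00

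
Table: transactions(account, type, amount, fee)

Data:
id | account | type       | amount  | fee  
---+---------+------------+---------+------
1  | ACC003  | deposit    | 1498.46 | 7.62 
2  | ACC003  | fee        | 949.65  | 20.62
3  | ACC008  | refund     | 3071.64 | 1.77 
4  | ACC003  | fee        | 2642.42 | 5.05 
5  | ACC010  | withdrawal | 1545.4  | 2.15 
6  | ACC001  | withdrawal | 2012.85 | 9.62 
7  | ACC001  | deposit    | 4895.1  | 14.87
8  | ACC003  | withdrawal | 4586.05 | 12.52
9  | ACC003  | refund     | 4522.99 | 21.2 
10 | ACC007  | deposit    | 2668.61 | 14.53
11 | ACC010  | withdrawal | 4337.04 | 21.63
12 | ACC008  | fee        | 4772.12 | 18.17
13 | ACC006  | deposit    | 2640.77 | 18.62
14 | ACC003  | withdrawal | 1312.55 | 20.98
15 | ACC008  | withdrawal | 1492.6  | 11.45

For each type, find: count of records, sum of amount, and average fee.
SELECT type,
       COUNT(*) as cnt,
       SUM(amount) as total_amount,
       AVG(fee) as avg_fee
FROM transactions
GROUP BY type

Result:
  deposit: 4 records, 11702.94 total amount, 13.91 avg fee
  fee: 3 records, 8364.19 total amount, 14.61 avg fee
  refund: 2 records, 7594.63 total amount, 11.49 avg fee
  withdrawal: 6 records, 15286.49 total amount, 13.06 avg fee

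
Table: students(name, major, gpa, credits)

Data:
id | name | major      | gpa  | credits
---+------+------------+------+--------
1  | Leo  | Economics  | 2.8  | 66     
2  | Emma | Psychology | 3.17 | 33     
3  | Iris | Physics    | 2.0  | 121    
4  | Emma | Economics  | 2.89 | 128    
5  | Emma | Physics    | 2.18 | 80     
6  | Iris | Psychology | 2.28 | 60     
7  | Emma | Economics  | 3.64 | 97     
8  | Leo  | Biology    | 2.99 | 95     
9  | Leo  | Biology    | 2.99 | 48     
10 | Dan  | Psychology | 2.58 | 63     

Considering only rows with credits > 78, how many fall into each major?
SELECT major, COUNT(*)
FROM students
WHERE credits > 78
GROUP BY major

Note: WHERE filters rows before grouping.

Result:
  Biology: 1
  Economics: 2
  Physics: 2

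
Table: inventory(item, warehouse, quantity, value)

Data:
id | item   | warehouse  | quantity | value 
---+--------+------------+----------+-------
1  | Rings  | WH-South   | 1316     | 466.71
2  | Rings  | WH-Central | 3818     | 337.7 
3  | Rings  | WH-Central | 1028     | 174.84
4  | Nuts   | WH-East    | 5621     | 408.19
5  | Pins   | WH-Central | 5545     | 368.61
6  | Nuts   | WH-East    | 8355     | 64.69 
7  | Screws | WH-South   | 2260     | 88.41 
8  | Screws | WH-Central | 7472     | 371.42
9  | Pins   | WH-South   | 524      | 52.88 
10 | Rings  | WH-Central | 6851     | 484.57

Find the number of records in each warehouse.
SELECT warehouse, COUNT(*) as count
FROM inventory
GROUP BY warehouse

Result:
  WH-Central: 5
  WH-East: 2
  WH-South: 3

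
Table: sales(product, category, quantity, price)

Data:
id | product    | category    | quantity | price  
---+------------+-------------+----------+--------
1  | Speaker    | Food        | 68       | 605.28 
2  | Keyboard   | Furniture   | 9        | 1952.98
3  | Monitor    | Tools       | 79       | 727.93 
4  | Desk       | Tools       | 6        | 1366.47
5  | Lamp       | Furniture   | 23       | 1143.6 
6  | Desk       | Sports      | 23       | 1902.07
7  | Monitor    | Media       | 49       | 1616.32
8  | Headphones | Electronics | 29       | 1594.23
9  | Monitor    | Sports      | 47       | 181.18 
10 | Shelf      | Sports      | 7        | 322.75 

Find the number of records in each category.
SELECT category, COUNT(*) as count
FROM sales
GROUP BY category

Result:
  Electronics: 1
  Food: 1
  Furniture: 2
  Media: 1
  Sports: 3
  Tools: 2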